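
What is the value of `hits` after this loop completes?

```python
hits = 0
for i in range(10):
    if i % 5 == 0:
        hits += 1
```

Count numbers divisible by 5 in range(10)
`hits` takes the values: 0 → 1 → 2

Answer: 2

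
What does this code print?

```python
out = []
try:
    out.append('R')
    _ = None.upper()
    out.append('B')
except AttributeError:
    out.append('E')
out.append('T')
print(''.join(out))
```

Execution trace: 'R' (try body) → 'E' (except AttributeError) → 'T' (after the try/except). Output: RET

Answer: RET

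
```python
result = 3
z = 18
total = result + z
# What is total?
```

Trace:
`result = 3` → result = 3
`z = 18` → z = 18
`total = result + z` → total = 21
So total = 21

Answer: 21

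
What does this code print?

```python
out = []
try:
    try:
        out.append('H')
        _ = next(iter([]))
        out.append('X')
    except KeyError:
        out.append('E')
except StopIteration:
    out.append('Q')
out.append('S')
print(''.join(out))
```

Execution trace: 'H' (try body) → 'Q' (outer except StopIteration) → 'S' (after the try/except). Output: HQS

Answer: HQS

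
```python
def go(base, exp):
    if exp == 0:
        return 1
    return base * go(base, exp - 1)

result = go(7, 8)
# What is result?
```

go(7, 8) = 7 * 7 * 7 * 7 * 7 * 7 * 7 * 7 = 5764801

Answer: 5764801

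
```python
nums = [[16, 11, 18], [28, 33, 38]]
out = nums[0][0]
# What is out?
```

Trace:
`nums = [[16, 11, 18], [28, 33, 38]]` → nums = [[16, 11, 18], [28, 33, 38]]
`out = nums[0][0]` → out = 16
So out = 16

Answer: 16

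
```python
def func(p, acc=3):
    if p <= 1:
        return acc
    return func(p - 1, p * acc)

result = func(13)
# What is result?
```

Accumulator trace (n, acc): (13, 3) -> (12, 39) -> (11, 468) -> (10, 5148) -> (9, 51480) -> (8, 463320) -> (7, 3706560) -> (6, 25945920) -> (5, 155675520) -> (4, 778377600) -> (3, 3113510400) -> (2, 9340531200) -> (1, 18681062400) -> return 18681062400

Answer: 18681062400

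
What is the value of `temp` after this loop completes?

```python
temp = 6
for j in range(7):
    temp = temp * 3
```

Multiply by 3, 7 times: 6 * 3^7 = 13122
`temp` takes the values: 6 → 18 → 54 → 162 → 486 → 1458 → 4374 → 13122

Answer: 13122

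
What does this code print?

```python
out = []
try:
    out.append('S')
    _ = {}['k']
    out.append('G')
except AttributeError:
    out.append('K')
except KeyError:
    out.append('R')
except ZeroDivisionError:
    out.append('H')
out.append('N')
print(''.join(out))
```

Execution trace: 'S' (try body) → 'R' (except KeyError) → 'N' (after the try/except). Output: SRN

Answer: SRN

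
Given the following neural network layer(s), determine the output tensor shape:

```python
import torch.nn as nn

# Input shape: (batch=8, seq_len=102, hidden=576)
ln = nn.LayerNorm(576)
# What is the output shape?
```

Input: (8, 102, 576) -> Output: (8, 102, 576)

Answer: (8, 102, 576)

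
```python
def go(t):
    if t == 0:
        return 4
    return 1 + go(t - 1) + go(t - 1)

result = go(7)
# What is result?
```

go(t) = 1 + 2·go(t-1), go(0)=4. Closed form: (4+1)·2^7 - 1 = 639.

Answer: 639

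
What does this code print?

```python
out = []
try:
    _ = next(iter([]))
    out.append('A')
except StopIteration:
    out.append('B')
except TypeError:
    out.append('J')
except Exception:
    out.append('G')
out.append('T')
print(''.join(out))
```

Execution trace: 'B' (except StopIteration) → 'T' (after the try/except). Output: BT

Answer: BT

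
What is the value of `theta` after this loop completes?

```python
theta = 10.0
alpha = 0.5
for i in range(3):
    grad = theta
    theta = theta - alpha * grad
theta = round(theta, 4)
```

Gradient descent: w = 10.0 * (1 - 0.5)^3
`theta` takes the values: 10.0 → 5.0 → 2.5 → 1.25

Answer: 1.25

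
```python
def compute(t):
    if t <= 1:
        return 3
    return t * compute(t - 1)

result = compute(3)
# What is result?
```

compute(3) = 3 * 2 * 3 = 18

Answer: 18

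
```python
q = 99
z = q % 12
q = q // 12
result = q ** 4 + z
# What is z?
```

Trace:
`q = 99` → q = 99
`z = q % 12` → z = 3
`q = q // 12` → q = 8
`result = q ** 4 + z` → result = 4099
So z = 3

Answer: 3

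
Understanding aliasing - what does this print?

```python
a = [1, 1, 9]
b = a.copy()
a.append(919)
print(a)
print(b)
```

Key concept: list.copy() creates independent copy.
Step by step:
`a = [1, 1, 9]` → a = [1, 1, 9]
`b = a.copy()` → b = [1, 1, 9]
`a.append(919)` → a = [1, 1, 9, 919]
`print(a)` → prints [1, 1, 9, 919]
`print(b)` → prints [1, 1, 9]

Answer:
[1, 1, 9, 919]
[1, 1, 9]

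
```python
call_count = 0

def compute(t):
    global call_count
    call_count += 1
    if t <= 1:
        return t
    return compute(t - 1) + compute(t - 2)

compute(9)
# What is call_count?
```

Calls(t) = 1 + Calls(t-1) + Calls(t-2); Calls(0)=Calls(1)=1. For t=9 this gives 109.

Answer: 109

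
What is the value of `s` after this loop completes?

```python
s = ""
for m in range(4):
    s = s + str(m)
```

Concatenate digits 0 to 3
`s` takes the values: "" → "0" → "01" → "012" → "0123"

Answer: "0123"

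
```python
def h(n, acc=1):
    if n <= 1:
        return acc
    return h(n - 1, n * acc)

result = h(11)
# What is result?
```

Accumulator trace (n, acc): (11, 1) -> (10, 11) -> (9, 110) -> (8, 990) -> (7, 7920) -> (6, 55440) -> (5, 332640) -> (4, 1663200) -> (3, 6652800) -> (2, 19958400) -> (1, 39916800) -> return 39916800

Answer: 39916800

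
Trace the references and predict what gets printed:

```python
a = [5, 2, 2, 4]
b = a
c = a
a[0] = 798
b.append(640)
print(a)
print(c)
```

Key concept: multiple aliases.
Step by step:
`a = [5, 2, 2, 4]` → a = [5, 2, 2, 4]
`b = a` → b = [5, 2, 2, 4] (same object as a)
`c = a` → c = [5, 2, 2, 4] (same object as a, b)
`a[0] = 798` → a = [798, 2, 2, 4] (same object as b, c); b = [798, 2, 2, 4] (same object as a, c); c = [798, 2, 2, 4] (same object as a, b)
`b.append(640)` → a = [798, 2, 2, 4, 640] (same object as b, c); b = [798, 2, 2, 4, 640] (same object as a, c); c = [798, 2, 2, 4, 640] (same object as a, b)
`print(a)` → prints [798, 2, 2, 4, 640]
`print(c)` → prints [798, 2, 2, 4, 640]

Answer:
[798, 2, 2, 4, 640]
[798, 2, 2, 4, 640]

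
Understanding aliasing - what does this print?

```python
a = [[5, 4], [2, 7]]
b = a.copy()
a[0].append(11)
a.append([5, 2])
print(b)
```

Key concept: shallow copy with nested lists.
Step by step:
`a = [[5, 4], [2, 7]]` → a = [[5, 4], [2, 7]]
`b = a.copy()` → b = [[5, 4], [2, 7]]
`a[0].append(11)` → a = [[5, 4, 11], [2, 7]]; b = [[5, 4, 11], [2, 7]]
`a.append([5, 2])` → a = [[5, 4, 11], [2, 7], [5, 2]]
`print(b)` → prints [[5, 4, 11], [2, 7]]

Answer: [[5, 4, 11], [2, 7]]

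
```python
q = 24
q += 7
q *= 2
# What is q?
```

Trace:
`q = 24` → q = 24
`q += 7` → q = 31
`q *= 2` → q = 62
So q = 62

Answer: 62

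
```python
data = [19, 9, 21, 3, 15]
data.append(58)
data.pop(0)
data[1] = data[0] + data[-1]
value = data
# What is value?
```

Trace:
`data = [19, 9, 21, 3, 15]` → data = [19, 9, 21, 3, 15]
`data.append(58)` → data = [19, 9, 21, 3, 15, 58]
`data.pop(0)` → data = [9, 21, 3, 15, 58]
`data[1] = data[0] + data[-1]` → data = [9, 67, 3, 15, 58]
`value = data` → value = [9, 67, 3, 15, 58]
So value = [9, 67, 3, 15, 58]

Answer: [9, 67, 3, 15, 58]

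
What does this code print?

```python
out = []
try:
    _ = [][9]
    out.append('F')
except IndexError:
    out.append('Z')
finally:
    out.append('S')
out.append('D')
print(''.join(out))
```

Execution trace: 'Z' (except IndexError) → 'S' (finally) → 'D' (after the try/except). Output: ZSD

Answer: ZSD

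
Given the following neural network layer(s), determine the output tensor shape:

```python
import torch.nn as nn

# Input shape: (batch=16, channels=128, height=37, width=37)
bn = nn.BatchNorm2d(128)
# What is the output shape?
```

Input: (16, 128, 37, 37) -> Output: (16, 128, 37, 37)

Answer: (16, 128, 37, 37)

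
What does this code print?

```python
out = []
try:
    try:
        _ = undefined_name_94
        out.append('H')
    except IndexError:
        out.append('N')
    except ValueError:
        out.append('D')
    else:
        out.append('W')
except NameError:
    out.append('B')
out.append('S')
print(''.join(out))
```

Execution trace: 'B' (outer except NameError) → 'S' (after the try/except). Output: BS

Answer: BS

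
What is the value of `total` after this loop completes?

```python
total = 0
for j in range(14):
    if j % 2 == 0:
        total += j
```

Sum of even numbers 0 to 13
`total` takes the values: 0 → 2 → 6 → 12 → 20 → 30 → 42

Answer: 42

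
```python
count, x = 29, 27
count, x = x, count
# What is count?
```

Trace:
`count, x = 29, 27` → count = 29; x = 27
`count, x = x, count` → count = 27; x = 29
So count = 27

Answer: 27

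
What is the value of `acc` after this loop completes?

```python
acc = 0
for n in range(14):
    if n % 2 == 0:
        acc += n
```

Sum of even numbers 0 to 13
`acc` takes the values: 0 → 2 → 6 → 12 → 20 → 30 → 42

Answer: 42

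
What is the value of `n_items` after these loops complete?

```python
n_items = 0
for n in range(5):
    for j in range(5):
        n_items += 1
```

5 * 5 = 25
`n_items` takes the values: 0 → 1 → 2 → 3 → 4 → 5 → 6 → 7 → 8 → 9 → 10 → 11 → 12 → 13 → 14 → 15 → 16 → 17 → 18 → 19 → 20 → 21 → 22 → 23 → 24 → 25

Answer: 25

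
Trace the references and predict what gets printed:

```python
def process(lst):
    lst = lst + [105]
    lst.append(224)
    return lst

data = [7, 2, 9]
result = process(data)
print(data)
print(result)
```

Key concept: rebinding parameter vs mutation.
Step by step:
`data = [7, 2, 9]` → data = [7, 2, 9]
`result = process(data)` → result = [7, 2, 9, 105, 224]
`print(data)` → prints [7, 2, 9]
`print(result)` → prints [7, 2, 9, 105, 224]

Answer:
[7, 2, 9]
[7, 2, 9, 105, 224]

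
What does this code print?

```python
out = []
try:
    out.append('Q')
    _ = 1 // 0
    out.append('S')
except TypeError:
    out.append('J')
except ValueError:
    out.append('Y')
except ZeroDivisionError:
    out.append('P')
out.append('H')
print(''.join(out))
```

Execution trace: 'Q' (try body) → 'P' (except ZeroDivisionError) → 'H' (after the try/except). Output: QPH

Answer: QPH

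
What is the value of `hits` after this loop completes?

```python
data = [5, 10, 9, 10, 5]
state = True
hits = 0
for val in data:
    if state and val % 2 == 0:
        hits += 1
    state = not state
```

Count even values at even positions
`hits` takes the values: 0

Answer: 0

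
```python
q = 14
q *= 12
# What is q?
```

Trace:
`q = 14` → q = 14
`q *= 12` → q = 168
So q = 168

Answer: 168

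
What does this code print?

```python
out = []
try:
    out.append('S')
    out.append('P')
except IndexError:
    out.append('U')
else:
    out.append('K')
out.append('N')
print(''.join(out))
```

Execution trace: 'S' (try body) → 'P' (try body, no exception) → 'K' (else) → 'N' (after the try/except). Output: SPKN

Answer: SPKN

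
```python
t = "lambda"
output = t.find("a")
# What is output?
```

Trace:
`t = "lambda"` → t = 'lambda'
`output = t.find("a")` → output = 1
So output = 1

Answer: 1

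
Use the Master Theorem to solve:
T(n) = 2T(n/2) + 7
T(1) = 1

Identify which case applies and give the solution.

a=2, b=2, f(n)=7. log_2(2) = 1. Since c=0 < 1, Case 1 applies: T(n) = Θ(n^log_b(a)) = O(n).

Answer: O(n) - Case 1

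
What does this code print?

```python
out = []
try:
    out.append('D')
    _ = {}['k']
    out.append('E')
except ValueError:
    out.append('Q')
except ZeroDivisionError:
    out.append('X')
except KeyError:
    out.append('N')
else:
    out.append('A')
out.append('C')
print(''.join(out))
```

Execution trace: 'D' (try body) → 'N' (except KeyError) → 'C' (after the try/except). Output: DNC

Answer: DNC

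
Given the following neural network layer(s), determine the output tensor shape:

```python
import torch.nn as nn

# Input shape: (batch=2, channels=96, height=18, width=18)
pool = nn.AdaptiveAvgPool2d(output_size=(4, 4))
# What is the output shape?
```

Input: (2, 96, 18, 18) -> Output: (2, 96, 4, 4)

Answer: (2, 96, 4, 4)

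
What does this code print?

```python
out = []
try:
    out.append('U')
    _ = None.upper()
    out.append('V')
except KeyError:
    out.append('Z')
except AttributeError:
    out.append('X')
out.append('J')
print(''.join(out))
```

Execution trace: 'U' (try body) → 'X' (except AttributeError) → 'J' (after the try/except). Output: UXJ

Answer: UXJ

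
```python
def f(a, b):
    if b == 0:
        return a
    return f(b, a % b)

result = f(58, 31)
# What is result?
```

f(58, 31) -> f(31, 27) -> f(27, 4) -> f(4, 3) -> f(3, 1) -> f(1, 0) -> 1

Answer: 1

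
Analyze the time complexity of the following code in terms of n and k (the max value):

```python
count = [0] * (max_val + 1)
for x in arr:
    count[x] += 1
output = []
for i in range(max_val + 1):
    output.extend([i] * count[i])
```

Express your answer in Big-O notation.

This is Counting sort (k = max value). Time complexity: O(n + k).

Answer: O(n + k)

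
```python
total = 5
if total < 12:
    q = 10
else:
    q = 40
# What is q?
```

Trace:
`total = 5` → total = 5
`if total < 12: ...` → total < 12 is True → q = 10
So q = 10

Answer: 10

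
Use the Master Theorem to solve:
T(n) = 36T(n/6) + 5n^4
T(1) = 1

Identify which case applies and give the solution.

a=36, b=6, f(n)=5n^4. log_6(36) = 2. Since c=4 > 2 and the regularity condition holds (36(n/6)^4 = (36/6^4)n^4 with 36/6^4 < 1), Case 3 applies: T(n) = Θ(f(n)) = O(n^4).

Answer: O(n^4) - Case 3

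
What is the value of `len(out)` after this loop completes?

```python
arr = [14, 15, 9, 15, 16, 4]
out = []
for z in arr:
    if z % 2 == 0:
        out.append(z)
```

Count even numbers in [14, 15, 9, 15, 16, 4]
`out` takes the values: [] → [14] → [14, 16] → [14, 16, 4]
So `len(out)` = 3

Answer: 3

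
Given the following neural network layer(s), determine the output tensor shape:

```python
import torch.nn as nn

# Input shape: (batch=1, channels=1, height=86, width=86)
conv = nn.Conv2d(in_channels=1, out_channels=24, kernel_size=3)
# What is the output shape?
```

Input: (1, 1, 86, 86) -> Output: (1, 24, 84, 84)

Answer: (1, 24, 84, 84)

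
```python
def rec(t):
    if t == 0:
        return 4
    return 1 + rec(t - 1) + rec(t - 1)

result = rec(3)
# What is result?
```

rec(t) = 1 + 2·rec(t-1), rec(0)=4. Closed form: (4+1)·2^3 - 1 = 39.

Answer: 39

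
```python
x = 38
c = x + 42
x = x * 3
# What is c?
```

Trace:
`x = 38` → x = 38
`c = x + 42` → c = 80
`x = x * 3` → x = 114
So c = 80

Answer: 80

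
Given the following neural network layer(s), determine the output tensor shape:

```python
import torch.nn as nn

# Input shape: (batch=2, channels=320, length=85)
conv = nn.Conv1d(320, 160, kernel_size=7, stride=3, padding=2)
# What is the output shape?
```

Input: (2, 320, 85) -> Output: (2, 160, 28)

Answer: (2, 160, 28)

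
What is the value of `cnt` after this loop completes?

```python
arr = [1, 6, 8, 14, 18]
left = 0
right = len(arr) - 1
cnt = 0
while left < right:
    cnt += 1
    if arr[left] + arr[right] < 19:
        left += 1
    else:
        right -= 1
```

Steps to find pair summing to 19
`cnt` takes the values: 0 → 1 → 2 → 3 → 4

Answer: 4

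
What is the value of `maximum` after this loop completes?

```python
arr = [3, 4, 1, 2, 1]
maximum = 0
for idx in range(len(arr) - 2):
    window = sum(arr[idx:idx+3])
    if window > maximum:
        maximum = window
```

Max sum of 3-element window in [3, 4, 1, 2, 1]
`maximum` takes the values: 0 → 8

Answer: 8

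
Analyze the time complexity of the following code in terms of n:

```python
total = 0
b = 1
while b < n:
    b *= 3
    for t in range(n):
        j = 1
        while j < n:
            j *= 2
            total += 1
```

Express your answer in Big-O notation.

Each loop level contributes: log n × n × log n. Multiplying the contributions gives O(n log² n).

Answer: O(n log² n)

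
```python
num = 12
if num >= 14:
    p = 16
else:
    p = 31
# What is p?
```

Trace:
`num = 12` → num = 12
`if num >= 14: ...` → num >= 14 is False, take else branch → p = 31
So p = 31

Answer: 31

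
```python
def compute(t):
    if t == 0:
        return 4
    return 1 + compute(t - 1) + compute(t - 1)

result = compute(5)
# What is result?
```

compute(t) = 1 + 2·compute(t-1), compute(0)=4. Closed form: (4+1)·2^5 - 1 = 159.

Answer: 159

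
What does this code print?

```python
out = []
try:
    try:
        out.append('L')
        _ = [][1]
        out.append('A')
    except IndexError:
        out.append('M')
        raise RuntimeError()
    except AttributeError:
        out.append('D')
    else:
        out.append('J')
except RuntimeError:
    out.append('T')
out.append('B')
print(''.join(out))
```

Execution trace: 'L' (inner try body) → 'M' (inner except IndexError) → 'T' (outer except RuntimeError) → 'B' (after the try/except). Output: LMTB

Answer: LMTB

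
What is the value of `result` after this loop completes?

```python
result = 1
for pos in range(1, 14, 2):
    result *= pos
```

Product of 1, 3, 5, ... up to 13
`result` takes the values: 1 → 3 → 15 → 105 → 945 → 10395 → 135135

Answer: 135135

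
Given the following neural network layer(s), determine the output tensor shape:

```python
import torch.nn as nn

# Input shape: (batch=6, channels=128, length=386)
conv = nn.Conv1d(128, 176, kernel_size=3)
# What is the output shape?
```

Input: (6, 128, 386) -> Output: (6, 176, 384)

Answer: (6, 176, 384)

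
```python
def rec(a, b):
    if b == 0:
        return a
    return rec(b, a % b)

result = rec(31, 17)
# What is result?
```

rec(31, 17) -> rec(17, 14) -> rec(14, 3) -> rec(3, 2) -> rec(2, 1) -> rec(1, 0) -> 1

Answer: 1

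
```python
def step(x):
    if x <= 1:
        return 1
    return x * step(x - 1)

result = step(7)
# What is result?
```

step(7) = 7 * 6 * 5 * 4 * 3 * 2 * 1 = 5040

Answer: 5040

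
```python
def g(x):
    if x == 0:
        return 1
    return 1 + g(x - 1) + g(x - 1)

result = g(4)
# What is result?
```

g(x) = 1 + 2·g(x-1), g(0)=1. Closed form: (1+1)·2^4 - 1 = 31.

Answer: 31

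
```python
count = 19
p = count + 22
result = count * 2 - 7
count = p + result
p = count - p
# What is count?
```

Trace:
`count = 19` → count = 19
`p = count + 22` → p = 41
`result = count * 2 - 7` → result = 31
`count = p + result` → count = 72
`p = count - p` → p = 31
So count = 72

Answer: 72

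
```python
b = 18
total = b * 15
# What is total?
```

Trace:
`b = 18` → b = 18
`total = b * 15` → total = 270
So total = 270

Answer: 270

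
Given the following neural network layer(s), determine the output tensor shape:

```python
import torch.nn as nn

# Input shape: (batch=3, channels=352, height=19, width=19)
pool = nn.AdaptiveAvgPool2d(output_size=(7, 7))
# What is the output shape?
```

Input: (3, 352, 19, 19) -> Output: (3, 352, 7, 7)

Answer: (3, 352, 7, 7)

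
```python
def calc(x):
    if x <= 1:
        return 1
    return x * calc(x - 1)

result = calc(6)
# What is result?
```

calc(6) = 6 * 5 * 4 * 3 * 2 * 1 = 720

Answer: 720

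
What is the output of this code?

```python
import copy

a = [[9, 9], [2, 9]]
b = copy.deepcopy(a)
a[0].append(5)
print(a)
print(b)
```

Key concept: deep copy is fully independent.
Step by step:
`a = [[9, 9], [2, 9]]` → a = [[9, 9], [2, 9]]
`b = copy.deepcopy(a)` → b = [[9, 9], [2, 9]]
`a[0].append(5)` → a = [[9, 9, 5], [2, 9]]
`print(a)` → prints [[9, 9, 5], [2, 9]]
`print(b)` → prints [[9, 9], [2, 9]]

Answer:
[[9, 9, 5], [2, 9]]
[[9, 9], [2, 9]]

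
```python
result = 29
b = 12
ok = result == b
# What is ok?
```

Trace:
`result = 29` → result = 29
`b = 12` → b = 12
`ok = result == b` → ok = False
So ok = False

Answer: False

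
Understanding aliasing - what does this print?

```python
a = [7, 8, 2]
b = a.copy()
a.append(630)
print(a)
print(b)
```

Key concept: list.copy() creates independent copy.
Step by step:
`a = [7, 8, 2]` → a = [7, 8, 2]
`b = a.copy()` → b = [7, 8, 2]
`a.append(630)` → a = [7, 8, 2, 630]
`print(a)` → prints [7, 8, 2, 630]
`print(b)` → prints [7, 8, 2]

Answer:
[7, 8, 2, 630]
[7, 8, 2]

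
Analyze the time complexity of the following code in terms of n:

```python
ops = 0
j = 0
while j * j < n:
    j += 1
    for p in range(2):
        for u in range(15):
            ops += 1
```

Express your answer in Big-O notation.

Each loop level contributes: √n × 1 × 1. Multiplying the contributions gives O(√n).

Answer: O(√n)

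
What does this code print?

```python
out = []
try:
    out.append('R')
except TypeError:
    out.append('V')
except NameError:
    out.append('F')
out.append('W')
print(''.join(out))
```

Execution trace: 'R' (try body, no exception) → 'W' (after the try/except). Output: RW

Answer: RW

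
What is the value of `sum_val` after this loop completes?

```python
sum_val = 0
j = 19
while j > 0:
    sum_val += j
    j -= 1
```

Sum 19 down to 1
`sum_val` takes the values: 0 → 19 → 37 → 54 → 70 → 85 → 99 → 112 → 124 → 135 → 145 → 154 → 162 → 169 → 175 → 180 → 184 → 187 → 189 → 190

Answer: 190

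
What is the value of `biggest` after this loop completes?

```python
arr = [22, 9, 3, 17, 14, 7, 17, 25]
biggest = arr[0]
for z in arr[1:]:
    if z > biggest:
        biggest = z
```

Maximum of [22, 9, 3, 17, 14, 7, 17, 25]
`biggest` takes the values: 22 → 25

Answer: 25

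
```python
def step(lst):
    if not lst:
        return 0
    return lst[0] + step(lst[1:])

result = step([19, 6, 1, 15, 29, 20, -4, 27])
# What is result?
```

19 + 6 + 1 + 15 + 29 + 20 + (-4) + 27 + 0 = 113

Answer: 113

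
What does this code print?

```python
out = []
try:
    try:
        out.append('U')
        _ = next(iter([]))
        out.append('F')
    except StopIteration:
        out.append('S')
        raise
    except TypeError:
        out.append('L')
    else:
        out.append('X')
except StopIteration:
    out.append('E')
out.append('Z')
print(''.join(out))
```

Execution trace: 'U' (inner try body) → 'S' (inner except StopIteration) → 'E' (outer except StopIteration) → 'Z' (after the try/except). Output: USEZ

Answer: USEZ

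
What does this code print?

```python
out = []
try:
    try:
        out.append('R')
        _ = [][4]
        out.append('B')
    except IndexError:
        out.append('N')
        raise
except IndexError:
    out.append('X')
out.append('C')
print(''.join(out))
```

Execution trace: 'R' (inner try body) → 'N' (inner except IndexError) → 'X' (outer except IndexError) → 'C' (after the try/except). Output: RNXC

Answer: RNXC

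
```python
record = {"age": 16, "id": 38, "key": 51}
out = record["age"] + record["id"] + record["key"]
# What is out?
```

Trace:
`record = {"age": 16, "id": 38, "key": 51}` → record = {'age': 16, 'id': 38, 'key': 51}
`out = record["age"] + record["id"] + record["key"]` → out = 105
So out = 105

Answer: 105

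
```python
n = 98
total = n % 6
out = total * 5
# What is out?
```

Trace:
`n = 98` → n = 98
`total = n % 6` → total = 2
`out = total * 5` → out = 10
So out = 10

Answer: 10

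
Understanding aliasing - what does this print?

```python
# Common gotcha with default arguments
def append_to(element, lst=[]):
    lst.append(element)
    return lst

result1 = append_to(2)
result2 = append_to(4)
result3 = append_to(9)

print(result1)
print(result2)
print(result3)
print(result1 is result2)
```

Key concept: mutable default argument gotcha.
Step by step:
`result1 = append_to(2)` → result1 = [2]
`result2 = append_to(4)` → result1 = [2, 4] (same object as result2); result2 = [2, 4] (same object as result1)
`result3 = append_to(9)` → result1 = [2, 4, 9] (same object as result2, result3); result2 = [2, 4, 9] (same object as result1, result3); result3 = [2, 4, 9] (same object as result1, result2)
`print(result1)` → prints [2, 4, 9]
`print(result2)` → prints [2, 4, 9]
`print(result3)` → prints [2, 4, 9]
`print(result1 is result2)` → prints True

Answer:
[2, 4, 9]
[2, 4, 9]
[2, 4, 9]
True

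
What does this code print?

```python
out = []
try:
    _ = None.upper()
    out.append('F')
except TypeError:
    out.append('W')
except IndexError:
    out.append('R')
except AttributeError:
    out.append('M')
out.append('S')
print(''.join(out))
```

Execution trace: 'M' (except AttributeError) → 'S' (after the try/except). Output: MS

Answer: MS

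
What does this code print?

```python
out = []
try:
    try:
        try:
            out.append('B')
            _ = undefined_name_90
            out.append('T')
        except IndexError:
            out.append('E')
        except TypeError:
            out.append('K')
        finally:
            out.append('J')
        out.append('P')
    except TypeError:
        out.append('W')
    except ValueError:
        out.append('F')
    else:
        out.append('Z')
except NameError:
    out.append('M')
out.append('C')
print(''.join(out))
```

Execution trace: 'B' (inner try body) → 'J' (inner finally) → 'M' (outer except NameError) → 'C' (after the try/except). Output: BJMC

Answer: BJMC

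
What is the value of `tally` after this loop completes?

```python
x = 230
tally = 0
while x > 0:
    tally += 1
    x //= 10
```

Count digits by repeated division by 10
`tally` takes the values: 0 → 1 → 2 → 3

Answer: 3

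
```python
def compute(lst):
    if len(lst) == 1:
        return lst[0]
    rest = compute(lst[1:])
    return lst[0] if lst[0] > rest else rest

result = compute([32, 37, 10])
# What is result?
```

Recursive max over [32, 37, 10] = 37

Answer: 37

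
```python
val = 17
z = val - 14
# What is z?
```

Trace:
`val = 17` → val = 17
`z = val - 14` → z = 3
So z = 3

Answer: 3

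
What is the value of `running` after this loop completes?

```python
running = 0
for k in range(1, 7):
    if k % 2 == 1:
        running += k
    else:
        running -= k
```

Add odd, subtract even
`running` takes the values: 0 → 1 → -1 → 2 → -2 → 3 → -3

Answer: -3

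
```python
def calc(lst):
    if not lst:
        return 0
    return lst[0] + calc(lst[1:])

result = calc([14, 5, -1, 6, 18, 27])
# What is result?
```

14 + 5 + (-1) + 6 + 18 + 27 + 0 = 69

Answer: 69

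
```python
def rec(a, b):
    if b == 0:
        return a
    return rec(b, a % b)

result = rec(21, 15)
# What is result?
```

rec(21, 15) -> rec(15, 6) -> rec(6, 3) -> rec(3, 0) -> 3

Answer: 3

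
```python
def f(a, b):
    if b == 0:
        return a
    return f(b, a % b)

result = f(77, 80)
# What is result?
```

f(77, 80) -> f(80, 77) -> f(77, 3) -> f(3, 2) -> f(2, 1) -> f(1, 0) -> 1

Answer: 1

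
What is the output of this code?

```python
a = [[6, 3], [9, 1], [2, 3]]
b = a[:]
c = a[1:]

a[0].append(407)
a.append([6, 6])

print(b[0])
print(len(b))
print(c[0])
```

Key concept: slice with nested mutation.
Step by step:
`a = [[6, 3], [9, 1], [2, 3]]` → a = [[6, 3], [9, 1], [2, 3]]
`b = a[:]` → b = [[6, 3], [9, 1], [2, 3]]
`c = a[1:]` → c = [[9, 1], [2, 3]]
`a[0].append(407)` → a = [[6, 3, 407], [9, 1], [2, 3]]; b = [[6, 3, 407], [9, 1], [2, 3]]
`a.append([6, 6])` → a = [[6, 3, 407], [9, 1], [2, 3], [6, 6]]
`print(b[0])` → prints [6, 3, 407]
`print(len(b))` → prints 3
`print(c[0])` → prints [9, 1]

Answer:
[6, 3, 407]
3
[9, 1]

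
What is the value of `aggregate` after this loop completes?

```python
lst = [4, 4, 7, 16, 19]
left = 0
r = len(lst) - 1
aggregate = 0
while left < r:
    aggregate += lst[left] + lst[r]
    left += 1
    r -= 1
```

Sum of pairs from ends
`aggregate` takes the values: 0 → 23 → 43

Answer: 43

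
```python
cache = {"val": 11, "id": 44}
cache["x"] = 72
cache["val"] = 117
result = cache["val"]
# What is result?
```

Trace:
`cache = {"val": 11, "id": 44}` → cache = {'val': 11, 'id': 44}
`cache["x"] = 72` → cache = {'val': 11, 'id': 44, 'x': 72}
`cache["val"] = 117` → cache = {'val': 117, 'id': 44, 'x': 72}
`result = cache["val"]` → result = 117
So result = 117

Answer: 117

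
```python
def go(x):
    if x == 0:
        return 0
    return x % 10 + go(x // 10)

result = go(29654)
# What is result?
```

Sum of digits of 29654: 4 + 5 + 6 + 9 + 2 = 26

Answer: 26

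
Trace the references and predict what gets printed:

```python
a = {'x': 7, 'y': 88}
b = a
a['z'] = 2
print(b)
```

Key concept: dict aliasing.
Step by step:
`a = {'x': 7, 'y': 88}` → a = {'x': 7, 'y': 88}
`b = a` → b = {'x': 7, 'y': 88} (same object as a)
`a['z'] = 2` → a = {'x': 7, 'y': 88, 'z': 2} (same object as b); b = {'x': 7, 'y': 88, 'z': 2} (same object as a)
`print(b)` → prints {'x': 7, 'y': 88, 'z': 2}

Answer: {'x': 7, 'y': 88, 'z': 2}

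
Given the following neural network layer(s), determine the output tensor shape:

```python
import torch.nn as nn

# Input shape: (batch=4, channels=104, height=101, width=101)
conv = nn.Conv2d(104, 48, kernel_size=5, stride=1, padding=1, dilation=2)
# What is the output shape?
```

Input: (4, 104, 101, 101) -> Output: (4, 48, 95, 95)

Answer: (4, 48, 95, 95)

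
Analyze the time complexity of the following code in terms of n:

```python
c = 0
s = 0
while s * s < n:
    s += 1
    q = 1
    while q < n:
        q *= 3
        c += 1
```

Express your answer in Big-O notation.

Each loop level contributes: √n × log n. Multiplying the contributions gives O(√n log n).

Answer: O(√n log n)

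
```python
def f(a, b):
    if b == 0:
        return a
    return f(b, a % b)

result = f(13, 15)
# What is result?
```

f(13, 15) -> f(15, 13) -> f(13, 2) -> f(2, 1) -> f(1, 0) -> 1

Answer: 1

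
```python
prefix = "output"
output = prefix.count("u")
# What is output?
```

Trace:
`prefix = "output"` → prefix = 'output'
`output = prefix.count("u")` → output = 2
So output = 2

Answer: 2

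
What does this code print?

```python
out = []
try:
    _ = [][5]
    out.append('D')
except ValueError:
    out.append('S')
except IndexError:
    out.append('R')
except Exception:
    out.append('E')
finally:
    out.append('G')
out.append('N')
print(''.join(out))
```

Execution trace: 'R' (except IndexError) → 'G' (finally) → 'N' (after the try/except). Output: RGN

Answer: RGN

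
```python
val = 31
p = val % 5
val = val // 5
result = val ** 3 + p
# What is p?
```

Trace:
`val = 31` → val = 31
`p = val % 5` → p = 1
`val = val // 5` → val = 6
`result = val ** 3 + p` → result = 217
So p = 1

Answer: 1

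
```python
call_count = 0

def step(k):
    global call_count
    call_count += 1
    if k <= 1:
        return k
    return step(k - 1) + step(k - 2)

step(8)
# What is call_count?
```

Calls(k) = 1 + Calls(k-1) + Calls(k-2); Calls(0)=Calls(1)=1. For k=8 this gives 67.

Answer: 67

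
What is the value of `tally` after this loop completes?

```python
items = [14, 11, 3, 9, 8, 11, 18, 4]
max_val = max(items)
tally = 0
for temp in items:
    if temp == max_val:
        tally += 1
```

Count of max value 18 in [14, 11, 3, 9, 8, 11, 18, 4]
`tally` takes the values: 0 → 1

Answer: 1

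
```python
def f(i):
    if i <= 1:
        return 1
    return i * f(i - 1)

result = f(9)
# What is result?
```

f(9) = 9 * 8 * 7 * 6 * 5 * 4 * 3 * 2 * 1 = 362880

Answer: 362880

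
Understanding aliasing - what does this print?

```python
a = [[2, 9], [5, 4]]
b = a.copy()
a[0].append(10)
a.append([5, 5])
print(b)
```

Key concept: shallow copy with nested lists.
Step by step:
`a = [[2, 9], [5, 4]]` → a = [[2, 9], [5, 4]]
`b = a.copy()` → b = [[2, 9], [5, 4]]
`a[0].append(10)` → a = [[2, 9, 10], [5, 4]]; b = [[2, 9, 10], [5, 4]]
`a.append([5, 5])` → a = [[2, 9, 10], [5, 4], [5, 5]]
`print(b)` → prints [[2, 9, 10], [5, 4]]

Answer: [[2, 9, 10], [5, 4]]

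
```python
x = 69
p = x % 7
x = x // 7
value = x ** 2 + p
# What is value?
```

Trace:
`x = 69` → x = 69
`p = x % 7` → p = 6
`x = x // 7` → x = 9
`value = x ** 2 + p` → value = 87
So value = 87

Answer: 87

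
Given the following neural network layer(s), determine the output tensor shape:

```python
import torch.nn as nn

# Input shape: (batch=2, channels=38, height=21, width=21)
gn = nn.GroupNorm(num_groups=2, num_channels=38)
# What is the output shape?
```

Input: (2, 38, 21, 21) -> Output: (2, 38, 21, 21)

Answer: (2, 38, 21, 21)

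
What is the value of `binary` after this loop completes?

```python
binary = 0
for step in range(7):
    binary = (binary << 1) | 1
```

Build 7 consecutive 1-bits: 0b1111111
`binary` takes the values: 0 → 1 → 3 → 7 → 15 → 31 → 63 → 127

Answer: 127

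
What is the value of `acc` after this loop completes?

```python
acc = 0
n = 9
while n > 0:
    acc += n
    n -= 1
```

Sum 9 down to 1
`acc` takes the values: 0 → 9 → 17 → 24 → 30 → 35 → 39 → 42 → 44 → 45

Answer: 45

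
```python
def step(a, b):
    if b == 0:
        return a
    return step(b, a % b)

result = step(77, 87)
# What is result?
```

step(77, 87) -> step(87, 77) -> step(77, 10) -> step(10, 7) -> step(7, 3) -> step(3, 1) -> step(1, 0) -> 1

Answer: 1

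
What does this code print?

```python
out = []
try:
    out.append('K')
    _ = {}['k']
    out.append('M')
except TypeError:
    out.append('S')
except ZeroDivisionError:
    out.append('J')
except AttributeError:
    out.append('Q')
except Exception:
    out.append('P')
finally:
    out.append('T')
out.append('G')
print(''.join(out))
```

Execution trace: 'K' (try body) → 'P' (except Exception) → 'T' (finally) → 'G' (after the try/except). Output: KPTG

Answer: KPTG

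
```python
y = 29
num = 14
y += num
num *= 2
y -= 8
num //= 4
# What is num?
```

Trace:
`y = 29` → y = 29
`num = 14` → num = 14
`y += num` → y = 43
`num *= 2` → num = 28
`y -= 8` → y = 35
`num //= 4` → num = 7
So num = 7

Answer: 7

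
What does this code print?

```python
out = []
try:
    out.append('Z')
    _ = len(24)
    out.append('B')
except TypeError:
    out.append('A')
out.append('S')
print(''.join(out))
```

Execution trace: 'Z' (try body) → 'A' (except TypeError) → 'S' (after the try/except). Output: ZAS

Answer: ZAS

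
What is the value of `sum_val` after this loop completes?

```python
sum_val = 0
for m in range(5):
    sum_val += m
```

Sum of 0 to 4 = 10
`sum_val` takes the values: 0 → 1 → 3 → 6 → 10

Answer: 10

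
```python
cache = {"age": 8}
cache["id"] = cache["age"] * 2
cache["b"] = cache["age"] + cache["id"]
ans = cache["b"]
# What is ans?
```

Trace:
`cache = {"age": 8}` → cache = {'age': 8}
`cache["id"] = cache["age"] * 2` → cache = {'age': 8, 'id': 16}
`cache["b"] = cache["age"] + cache["id"]` → cache = {'age': 8, 'id': 16, 'b': 24}
`ans = cache["b"]` → ans = 24
So ans = 24

Answer: 24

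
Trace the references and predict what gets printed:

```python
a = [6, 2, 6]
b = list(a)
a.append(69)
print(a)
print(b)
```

Key concept: list() constructor creates copy.
Step by step:
`a = [6, 2, 6]` → a = [6, 2, 6]
`b = list(a)` → b = [6, 2, 6]
`a.append(69)` → a = [6, 2, 6, 69]
`print(a)` → prints [6, 2, 6, 69]
`print(b)` → prints [6, 2, 6]

Answer:
[6, 2, 6, 69]
[6, 2, 6]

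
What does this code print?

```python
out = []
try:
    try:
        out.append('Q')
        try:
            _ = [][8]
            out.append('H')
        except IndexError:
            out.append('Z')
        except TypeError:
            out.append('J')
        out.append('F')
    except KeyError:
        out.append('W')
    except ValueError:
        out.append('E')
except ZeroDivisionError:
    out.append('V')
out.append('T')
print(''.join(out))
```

Execution trace: 'Q' (try body) → 'Z' (inner except IndexError) → 'F' (try body, no exception) → 'T' (after the try/except). Output: QZFT

Answer: QZFT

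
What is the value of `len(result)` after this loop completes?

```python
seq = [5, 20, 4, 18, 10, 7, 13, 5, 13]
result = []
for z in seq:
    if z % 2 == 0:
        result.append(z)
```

Count even numbers in [5, 20, 4, 18, 10, 7, 13, 5, 13]
`result` takes the values: [] → [20] → [20, 4] → [20, 4, 18] → [20, 4, 18, 10]
So `len(result)` = 4

Answer: 4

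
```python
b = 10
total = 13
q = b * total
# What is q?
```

Trace:
`b = 10` → b = 10
`total = 13` → total = 13
`q = b * total` → q = 130
So q = 130

Answer: 130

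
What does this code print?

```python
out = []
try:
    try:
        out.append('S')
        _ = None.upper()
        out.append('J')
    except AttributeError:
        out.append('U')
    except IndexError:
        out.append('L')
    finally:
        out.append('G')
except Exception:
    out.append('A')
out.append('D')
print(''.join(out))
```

Execution trace: 'S' (inner try body) → 'U' (inner except AttributeError) → 'G' (inner finally) → 'D' (after the try/except). Output: SUGD

Answer: SUGD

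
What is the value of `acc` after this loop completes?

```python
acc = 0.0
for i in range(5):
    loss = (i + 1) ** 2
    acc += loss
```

Sum of squared losses 1² + 2² + ... + 5²
`acc` takes the values: 0.0 → 1.0 → 5.0 → 14.0 → 30.0 → 55.0

Answer: 55.0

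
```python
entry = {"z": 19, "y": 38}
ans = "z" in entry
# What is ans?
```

Trace:
`entry = {"z": 19, "y": 38}` → entry = {'z': 19, 'y': 38}
`ans = "z" in entry` → ans = True
So ans = True

Answer: True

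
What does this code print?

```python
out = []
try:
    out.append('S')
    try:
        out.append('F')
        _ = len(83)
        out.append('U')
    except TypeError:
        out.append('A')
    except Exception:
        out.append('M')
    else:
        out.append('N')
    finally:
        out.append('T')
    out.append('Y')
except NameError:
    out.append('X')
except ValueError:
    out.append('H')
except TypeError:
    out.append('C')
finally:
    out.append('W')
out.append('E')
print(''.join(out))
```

Execution trace: 'S' (try body) → 'F' (inner try body) → 'A' (inner except TypeError) → 'T' (inner finally) → 'Y' (try body, no exception) → 'W' (finally) → 'E' (after the try/except). Output: SFATYWE

Answer: SFATYWE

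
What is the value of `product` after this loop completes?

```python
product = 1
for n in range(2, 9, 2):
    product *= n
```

Product of even numbers 2 to 8
`product` takes the values: 1 → 2 → 8 → 48 → 384

Answer: 384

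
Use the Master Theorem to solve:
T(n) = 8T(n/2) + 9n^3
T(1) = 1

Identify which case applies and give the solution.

a=8, b=2, f(n)=9n^3. log_2(8) = 3. Since c=3 = 3, Case 2 applies: T(n) = Θ(n^log_b(a) · log n) = O(n^3 log n).

Answer: O(n^3 log n) - Case 2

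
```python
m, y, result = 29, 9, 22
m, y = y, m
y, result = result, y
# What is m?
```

Trace:
`m, y, result = 29, 9, 22` → m = 29; y = 9; result = 22
`m, y = y, m` → m = 9; y = 29
`y, result = result, y` → y = 22; result = 29
So m = 9

Answer: 9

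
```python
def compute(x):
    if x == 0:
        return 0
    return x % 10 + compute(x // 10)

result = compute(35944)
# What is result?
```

Sum of digits of 35944: 4 + 4 + 9 + 5 + 3 = 25

Answer: 25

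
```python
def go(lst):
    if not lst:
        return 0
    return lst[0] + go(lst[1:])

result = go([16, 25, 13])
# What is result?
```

16 + 25 + 13 + 0 = 54

Answer: 54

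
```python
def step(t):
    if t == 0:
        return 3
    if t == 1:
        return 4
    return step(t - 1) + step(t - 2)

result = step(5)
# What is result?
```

Build up from base cases: step(0)=3, step(1)=4, step(2)=7, step(3)=11, step(4)=18, step(5)=29

Answer: 29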